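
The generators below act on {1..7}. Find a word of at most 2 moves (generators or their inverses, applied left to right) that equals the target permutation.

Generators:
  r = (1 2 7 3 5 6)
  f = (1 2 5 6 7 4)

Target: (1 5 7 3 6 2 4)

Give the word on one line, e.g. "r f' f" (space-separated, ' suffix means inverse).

r f

  after r: (1 2 7 3 5 6)
  after f: (1 5 7 3 6 2 4)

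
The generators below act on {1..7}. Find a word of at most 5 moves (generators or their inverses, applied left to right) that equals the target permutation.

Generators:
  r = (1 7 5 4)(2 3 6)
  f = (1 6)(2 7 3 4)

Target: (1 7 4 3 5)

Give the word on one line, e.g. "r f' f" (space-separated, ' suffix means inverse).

  after r': (1 4 5 7)(2 6 3)
  after f: (1 2)(3 7 6 4 5)
  after r: (1 3 5 6)(2 7)
  after f': (1 7 4 3 5)

r' f r f'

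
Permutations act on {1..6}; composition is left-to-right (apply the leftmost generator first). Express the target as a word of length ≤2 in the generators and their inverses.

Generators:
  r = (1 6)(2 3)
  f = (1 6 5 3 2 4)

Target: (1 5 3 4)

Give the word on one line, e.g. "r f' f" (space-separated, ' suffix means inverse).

r f

  after r: (1 6)(2 3)
  after f: (1 5 3 4)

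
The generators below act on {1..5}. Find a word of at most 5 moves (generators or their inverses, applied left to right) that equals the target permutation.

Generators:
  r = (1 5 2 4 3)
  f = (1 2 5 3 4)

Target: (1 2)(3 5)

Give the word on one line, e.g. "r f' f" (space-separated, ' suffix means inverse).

  after r': (1 3 4 2 5)
  after f: (1 4 5 2 3)
  after f: (2 4 3)
  after f: (1 2)(3 5)

r' f f f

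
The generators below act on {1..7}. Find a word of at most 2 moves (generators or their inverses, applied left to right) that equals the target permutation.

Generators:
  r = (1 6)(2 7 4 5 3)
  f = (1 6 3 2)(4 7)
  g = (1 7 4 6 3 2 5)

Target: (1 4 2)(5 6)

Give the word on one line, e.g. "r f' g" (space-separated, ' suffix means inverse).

r g'

  after r: (1 6)(2 7 4 5 3)
  after g': (1 4 2)(5 6)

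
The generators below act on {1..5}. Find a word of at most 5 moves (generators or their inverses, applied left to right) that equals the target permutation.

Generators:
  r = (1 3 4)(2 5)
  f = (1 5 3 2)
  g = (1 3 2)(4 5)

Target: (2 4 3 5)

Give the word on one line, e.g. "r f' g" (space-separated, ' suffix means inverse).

  after g': (1 2 3)(4 5)
  after f': (1 3 2 5 4)
  after f': (1 5 4 2)
  after g: (1 4)(2 3)
  after r: (2 4 3 5)

g' f' f' g r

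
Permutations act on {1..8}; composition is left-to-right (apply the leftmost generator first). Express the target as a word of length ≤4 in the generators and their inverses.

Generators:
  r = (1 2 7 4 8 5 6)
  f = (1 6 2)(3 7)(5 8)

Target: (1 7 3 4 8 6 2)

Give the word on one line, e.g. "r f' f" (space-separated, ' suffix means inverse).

  after f': (1 2 6)(3 7)(5 8)
  after r: (1 7 3 4 8 6 2)

f' r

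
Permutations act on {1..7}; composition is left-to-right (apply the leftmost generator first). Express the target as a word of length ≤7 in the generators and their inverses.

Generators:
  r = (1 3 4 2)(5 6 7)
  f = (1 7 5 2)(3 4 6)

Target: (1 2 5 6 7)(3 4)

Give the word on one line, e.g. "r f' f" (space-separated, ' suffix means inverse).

f' r' f' r' f'

  after f': (1 2 5 7)(3 6 4)
  after r': (1 4)(2 7)(3 5 6)
  after f': (1 3 7 5 4 2)
  after r': (3 6 5)
  after f': (1 2 5 6 7)(3 4)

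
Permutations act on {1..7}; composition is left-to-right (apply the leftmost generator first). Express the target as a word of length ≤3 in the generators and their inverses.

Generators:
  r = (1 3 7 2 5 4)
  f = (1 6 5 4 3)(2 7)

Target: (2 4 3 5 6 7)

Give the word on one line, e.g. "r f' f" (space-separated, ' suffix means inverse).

f r' f'

  after f: (1 6 5 4 3)(2 7)
  after r': (1 6 2 3 4)
  after f': (2 4 3 5 6 7)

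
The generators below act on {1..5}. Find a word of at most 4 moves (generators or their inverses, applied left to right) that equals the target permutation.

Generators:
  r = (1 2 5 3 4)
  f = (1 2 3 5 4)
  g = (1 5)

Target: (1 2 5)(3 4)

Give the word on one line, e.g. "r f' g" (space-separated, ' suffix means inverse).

  after f': (1 4 5 3 2)
  after g': (1 4)(2 5 3)
  after r: (2 3 5 4)
  after f: (1 2 5)(3 4)

f' g' r f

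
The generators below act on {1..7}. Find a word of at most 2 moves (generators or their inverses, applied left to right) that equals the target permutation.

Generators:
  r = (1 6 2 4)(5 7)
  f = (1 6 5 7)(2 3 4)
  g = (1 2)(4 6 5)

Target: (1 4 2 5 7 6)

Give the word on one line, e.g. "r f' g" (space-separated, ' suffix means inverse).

  after r: (1 6 2 4)(5 7)
  after g': (1 4 2 5 7 6)

r g'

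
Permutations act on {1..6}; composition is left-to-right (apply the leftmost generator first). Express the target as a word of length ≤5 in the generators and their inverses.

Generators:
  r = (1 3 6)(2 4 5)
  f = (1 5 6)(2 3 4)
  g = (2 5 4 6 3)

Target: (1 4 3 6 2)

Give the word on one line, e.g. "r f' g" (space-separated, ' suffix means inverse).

f' g f

  after f': (1 6 5)(2 4 3)
  after g: (1 3 5)(2 6 4)
  after f: (1 4 3 6 2)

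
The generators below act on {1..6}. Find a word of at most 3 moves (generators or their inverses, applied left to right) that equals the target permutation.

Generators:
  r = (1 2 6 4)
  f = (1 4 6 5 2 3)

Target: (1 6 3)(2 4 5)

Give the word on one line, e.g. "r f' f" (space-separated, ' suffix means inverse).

  after r': (1 4 6 2)
  after f: (1 6 3)(2 4 5)

r' f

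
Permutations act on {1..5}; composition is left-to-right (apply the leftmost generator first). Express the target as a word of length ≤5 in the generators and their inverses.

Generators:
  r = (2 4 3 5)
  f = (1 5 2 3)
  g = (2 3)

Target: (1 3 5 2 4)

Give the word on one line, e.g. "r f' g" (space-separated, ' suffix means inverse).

  after f: (1 5 2 3)
  after g': (1 5 3)
  after r: (1 2 4 3)
  after f: (1 3 5 2 4)

f g' r f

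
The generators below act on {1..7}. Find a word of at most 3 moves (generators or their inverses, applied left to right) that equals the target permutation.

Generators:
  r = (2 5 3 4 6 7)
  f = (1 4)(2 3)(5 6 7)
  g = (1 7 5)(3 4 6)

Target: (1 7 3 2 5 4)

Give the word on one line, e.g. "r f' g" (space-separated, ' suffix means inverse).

g r' f

  after g: (1 7 5)(3 4 6)
  after r': (1 6 5)(2 7)
  after f: (1 7 3 2 5 4)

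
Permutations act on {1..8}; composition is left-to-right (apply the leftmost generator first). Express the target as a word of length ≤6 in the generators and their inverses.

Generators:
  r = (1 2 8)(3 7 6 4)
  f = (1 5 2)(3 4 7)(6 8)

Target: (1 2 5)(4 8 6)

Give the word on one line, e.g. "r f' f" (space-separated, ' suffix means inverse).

r r r f'

  after r: (1 2 8)(3 7 6 4)
  after r: (1 8 2)(3 6)(4 7)
  after r: (3 4 6 7)
  after f': (1 2 5)(4 8 6)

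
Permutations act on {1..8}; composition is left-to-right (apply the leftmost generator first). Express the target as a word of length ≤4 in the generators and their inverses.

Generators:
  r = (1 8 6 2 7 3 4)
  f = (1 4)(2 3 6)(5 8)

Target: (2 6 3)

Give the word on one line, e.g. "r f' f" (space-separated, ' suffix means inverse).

  after f: (1 4)(2 3 6)(5 8)
  after f: (2 6 3)

f f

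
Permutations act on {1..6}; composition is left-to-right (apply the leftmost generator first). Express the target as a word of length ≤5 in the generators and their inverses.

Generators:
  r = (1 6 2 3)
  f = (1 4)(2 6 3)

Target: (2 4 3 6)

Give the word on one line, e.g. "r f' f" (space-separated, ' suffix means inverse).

  after f': (1 4)(2 3 6)
  after r: (1 4 6 3 2)
  after f: (2 4 3 6)

f' r f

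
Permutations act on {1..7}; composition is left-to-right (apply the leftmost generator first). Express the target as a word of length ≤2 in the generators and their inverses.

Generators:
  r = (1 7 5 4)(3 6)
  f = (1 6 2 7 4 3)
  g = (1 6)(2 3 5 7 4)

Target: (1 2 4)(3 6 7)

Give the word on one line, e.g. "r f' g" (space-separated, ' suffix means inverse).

  after f: (1 6 2 7 4 3)
  after f: (1 2 4)(3 6 7)

f f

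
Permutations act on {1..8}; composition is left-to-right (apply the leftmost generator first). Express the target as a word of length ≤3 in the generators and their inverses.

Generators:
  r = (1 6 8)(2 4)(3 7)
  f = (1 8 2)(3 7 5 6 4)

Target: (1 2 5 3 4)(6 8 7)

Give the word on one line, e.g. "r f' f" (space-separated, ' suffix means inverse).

r' f' f'

  after r': (1 8 6)(2 4)(3 7)
  after f': (2 6)(4 8 5 7)
  after f': (1 2 5 3 4)(6 8 7)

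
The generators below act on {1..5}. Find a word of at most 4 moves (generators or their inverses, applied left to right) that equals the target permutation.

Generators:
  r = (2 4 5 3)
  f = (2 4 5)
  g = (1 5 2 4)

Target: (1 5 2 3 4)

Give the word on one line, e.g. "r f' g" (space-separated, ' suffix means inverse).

f g' r' f'

  after f: (2 4 5)
  after g': (1 4)
  after r': (1 2 3 5 4)
  after f': (1 5 2 3 4)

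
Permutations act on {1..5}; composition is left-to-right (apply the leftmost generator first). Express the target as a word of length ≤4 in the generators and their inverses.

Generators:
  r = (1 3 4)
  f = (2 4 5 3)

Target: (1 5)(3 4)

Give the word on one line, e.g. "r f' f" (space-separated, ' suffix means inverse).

  after f: (2 4 5 3)
  after r': (1 4 5)(2 3)
  after f: (1 5)(3 4)

f r' f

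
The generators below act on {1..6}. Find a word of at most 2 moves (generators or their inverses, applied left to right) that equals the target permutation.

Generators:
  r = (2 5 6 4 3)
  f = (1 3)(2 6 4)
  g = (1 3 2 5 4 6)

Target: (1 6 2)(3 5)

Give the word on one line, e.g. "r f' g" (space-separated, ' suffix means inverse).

r' g'

  after r': (2 3 4 6 5)
  after g': (1 6 2)(3 5)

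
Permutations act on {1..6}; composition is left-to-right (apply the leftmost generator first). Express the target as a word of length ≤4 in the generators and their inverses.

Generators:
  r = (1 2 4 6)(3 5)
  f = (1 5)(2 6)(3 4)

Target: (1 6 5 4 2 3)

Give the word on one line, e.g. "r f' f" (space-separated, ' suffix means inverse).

r f

  after r: (1 2 4 6)(3 5)
  after f: (1 6 5 4 2 3)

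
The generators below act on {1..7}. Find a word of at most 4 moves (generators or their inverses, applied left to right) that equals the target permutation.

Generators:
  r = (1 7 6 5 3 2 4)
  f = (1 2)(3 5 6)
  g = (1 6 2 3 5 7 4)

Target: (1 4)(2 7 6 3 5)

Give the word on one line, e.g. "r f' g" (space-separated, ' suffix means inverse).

  after f': (1 2)(3 6 5)
  after r: (1 4)(2 7 6 3 5)

f' r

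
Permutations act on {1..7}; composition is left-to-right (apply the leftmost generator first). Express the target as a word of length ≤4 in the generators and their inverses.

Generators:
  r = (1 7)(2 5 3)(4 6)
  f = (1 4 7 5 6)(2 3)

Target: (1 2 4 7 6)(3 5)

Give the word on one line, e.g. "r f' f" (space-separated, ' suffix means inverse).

r f r'

  after r: (1 7)(2 5 3)(4 6)
  after f: (1 5 2 6 7 4)
  after r': (1 2 4 7 6)(3 5)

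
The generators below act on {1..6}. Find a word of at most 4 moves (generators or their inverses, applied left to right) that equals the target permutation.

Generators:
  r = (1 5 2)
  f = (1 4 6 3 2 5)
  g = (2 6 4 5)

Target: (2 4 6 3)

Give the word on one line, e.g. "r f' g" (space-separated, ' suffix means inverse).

r f

  after r: (1 5 2)
  after f: (2 4 6 3)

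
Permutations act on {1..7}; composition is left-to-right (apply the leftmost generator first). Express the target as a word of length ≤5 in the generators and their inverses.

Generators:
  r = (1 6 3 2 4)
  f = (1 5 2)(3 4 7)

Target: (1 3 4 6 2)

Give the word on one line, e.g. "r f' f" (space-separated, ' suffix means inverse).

r f f f r

  after r: (1 6 3 2 4)
  after f: (1 6 4 5 2 7 3)
  after f: (1 6 7 4 2 3 5)
  after f: (1 6 3 2 4)
  after r: (1 3 4 6 2)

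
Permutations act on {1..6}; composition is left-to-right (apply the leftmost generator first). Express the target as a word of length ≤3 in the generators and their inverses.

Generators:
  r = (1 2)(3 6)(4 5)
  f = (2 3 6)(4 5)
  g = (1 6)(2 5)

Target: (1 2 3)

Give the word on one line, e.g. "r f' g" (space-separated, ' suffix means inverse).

f' r'

  after f': (2 6 3)(4 5)
  after r': (1 2 3)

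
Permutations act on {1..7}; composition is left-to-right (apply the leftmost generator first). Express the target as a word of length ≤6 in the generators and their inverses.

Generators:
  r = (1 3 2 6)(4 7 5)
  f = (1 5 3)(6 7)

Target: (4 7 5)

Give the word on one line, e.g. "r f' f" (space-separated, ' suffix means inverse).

  after r: (1 3 2 6)(4 7 5)
  after r: (1 2)(3 6)(4 5 7)
  after r: (1 6 2 3)
  after r: (4 7 5)

r r r r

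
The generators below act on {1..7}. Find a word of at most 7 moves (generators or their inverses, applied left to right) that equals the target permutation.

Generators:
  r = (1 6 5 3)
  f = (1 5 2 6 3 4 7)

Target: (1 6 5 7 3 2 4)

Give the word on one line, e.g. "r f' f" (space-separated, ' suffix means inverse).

f' r' f f r'

  after f': (1 7 4 3 6 2 5)
  after r': (1 7 4 5 3)(2 6)
  after f: (2 3 5 4)
  after f: (1 5 7)(2 4 6 3)
  after r': (1 6 5 7 3 2 4)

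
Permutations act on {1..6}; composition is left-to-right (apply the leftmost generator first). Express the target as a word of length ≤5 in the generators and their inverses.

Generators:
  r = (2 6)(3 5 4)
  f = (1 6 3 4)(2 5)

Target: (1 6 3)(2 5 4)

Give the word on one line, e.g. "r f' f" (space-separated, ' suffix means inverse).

r r f

  after r: (2 6)(3 5 4)
  after r: (3 4 5)
  after f: (1 6 3)(2 5 4)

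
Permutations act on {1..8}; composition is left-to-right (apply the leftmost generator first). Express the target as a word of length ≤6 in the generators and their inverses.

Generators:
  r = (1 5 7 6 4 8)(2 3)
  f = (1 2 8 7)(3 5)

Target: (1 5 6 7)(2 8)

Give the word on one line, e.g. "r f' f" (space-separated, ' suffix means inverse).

r' f' r f'

  after r': (1 8 4 6 7 5)(2 3)
  after f': (1 2 5 7 3)(4 6 8)
  after r: (1 3 5 6)(2 7)
  after f': (1 5 6 7)(2 8)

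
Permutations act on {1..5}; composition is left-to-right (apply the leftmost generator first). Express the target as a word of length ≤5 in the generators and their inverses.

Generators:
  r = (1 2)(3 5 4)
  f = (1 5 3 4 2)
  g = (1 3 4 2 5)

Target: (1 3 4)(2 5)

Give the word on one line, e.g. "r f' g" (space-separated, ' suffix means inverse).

  after g': (1 5 2 4 3)
  after r: (1 4 5)(2 3)
  after f': (1 3 4)(2 5)

g' r f'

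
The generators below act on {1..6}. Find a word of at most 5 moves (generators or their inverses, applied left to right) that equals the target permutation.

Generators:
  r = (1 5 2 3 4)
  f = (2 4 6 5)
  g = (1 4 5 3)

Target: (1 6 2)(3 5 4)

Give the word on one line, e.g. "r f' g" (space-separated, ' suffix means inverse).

  after g': (1 3 5 4)
  after f: (1 3 2 4)(5 6)
  after g': (1 5 6 4 3 2)
  after f': (1 6 2)(3 5 4)

g' f g' f'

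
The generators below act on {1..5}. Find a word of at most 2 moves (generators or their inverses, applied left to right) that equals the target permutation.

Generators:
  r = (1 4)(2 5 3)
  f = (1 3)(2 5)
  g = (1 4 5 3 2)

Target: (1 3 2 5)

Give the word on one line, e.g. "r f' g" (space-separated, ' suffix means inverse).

g' r'

  after g': (1 2 3 5 4)
  after r': (1 3 2 5)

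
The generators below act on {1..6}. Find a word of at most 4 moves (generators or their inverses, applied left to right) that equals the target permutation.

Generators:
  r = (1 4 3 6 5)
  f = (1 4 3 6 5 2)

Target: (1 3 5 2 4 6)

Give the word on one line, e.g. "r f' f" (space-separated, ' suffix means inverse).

f r

  after f: (1 4 3 6 5 2)
  after r: (1 3 5 2 4 6)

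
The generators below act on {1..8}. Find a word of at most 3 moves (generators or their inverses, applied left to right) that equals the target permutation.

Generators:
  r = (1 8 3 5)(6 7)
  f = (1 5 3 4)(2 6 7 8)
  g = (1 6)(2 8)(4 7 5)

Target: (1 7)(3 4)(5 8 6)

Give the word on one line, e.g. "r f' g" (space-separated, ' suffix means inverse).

  after g': (1 6)(2 8)(4 5 7)
  after f: (1 7)(3 4)(5 8 6)

g' f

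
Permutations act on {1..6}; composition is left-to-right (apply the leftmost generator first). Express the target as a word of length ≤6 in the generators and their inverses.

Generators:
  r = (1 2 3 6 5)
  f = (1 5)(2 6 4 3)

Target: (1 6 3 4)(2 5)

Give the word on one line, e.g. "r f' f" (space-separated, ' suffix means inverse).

  after f: (1 5)(2 6 4 3)
  after r: (2 5)(4 6)
  after r: (1 2)(3 6 4 5)
  after f: (1 6 3 4)(2 5)

f r r f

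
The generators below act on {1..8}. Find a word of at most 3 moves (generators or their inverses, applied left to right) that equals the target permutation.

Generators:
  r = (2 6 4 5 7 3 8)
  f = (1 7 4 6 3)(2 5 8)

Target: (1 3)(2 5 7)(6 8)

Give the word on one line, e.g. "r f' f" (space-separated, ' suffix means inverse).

  after r': (2 8 3 7 5 4 6)
  after f': (1 3)(2 5 7)(6 8)

r' f'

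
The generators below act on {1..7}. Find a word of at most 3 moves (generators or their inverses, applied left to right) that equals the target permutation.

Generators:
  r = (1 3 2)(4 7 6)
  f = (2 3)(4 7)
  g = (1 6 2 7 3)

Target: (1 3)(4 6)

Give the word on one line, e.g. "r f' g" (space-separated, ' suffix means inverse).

  after r': (1 2 3)(4 6 7)
  after f': (1 3)(4 6)

r' f'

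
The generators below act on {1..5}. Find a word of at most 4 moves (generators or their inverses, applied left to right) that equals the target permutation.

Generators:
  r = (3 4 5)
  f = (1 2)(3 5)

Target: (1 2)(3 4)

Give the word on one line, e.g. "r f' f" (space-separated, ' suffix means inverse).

  after r: (3 4 5)
  after r: (3 5 4)
  after f: (1 2)(4 5)
  after r: (1 2)(3 4)

r r f r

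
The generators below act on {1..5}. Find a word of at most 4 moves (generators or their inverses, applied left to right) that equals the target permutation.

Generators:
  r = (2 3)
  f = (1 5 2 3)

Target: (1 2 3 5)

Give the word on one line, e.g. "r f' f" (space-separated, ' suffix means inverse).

  after r': (2 3)
  after f': (1 3 5)
  after r: (1 2 3 5)

r' f' r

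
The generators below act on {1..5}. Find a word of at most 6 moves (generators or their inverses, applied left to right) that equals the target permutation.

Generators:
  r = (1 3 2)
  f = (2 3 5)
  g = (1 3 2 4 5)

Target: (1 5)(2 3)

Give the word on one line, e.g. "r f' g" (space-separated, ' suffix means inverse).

  after r: (1 3 2)
  after f': (1 2)(3 5)
  after r': (1 3 5)
  after f: (1 5)(2 3)

r f' r' f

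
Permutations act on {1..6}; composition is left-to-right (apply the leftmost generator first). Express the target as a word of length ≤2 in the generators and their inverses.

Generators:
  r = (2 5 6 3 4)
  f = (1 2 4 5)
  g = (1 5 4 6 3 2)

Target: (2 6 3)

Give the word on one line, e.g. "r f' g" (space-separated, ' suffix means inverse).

  after f: (1 2 4 5)
  after g: (2 6 3)

f g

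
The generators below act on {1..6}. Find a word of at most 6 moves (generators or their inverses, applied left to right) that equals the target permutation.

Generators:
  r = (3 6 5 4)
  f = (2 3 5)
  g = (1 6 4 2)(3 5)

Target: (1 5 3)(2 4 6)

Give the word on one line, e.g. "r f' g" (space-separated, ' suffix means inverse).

  after g': (1 2 4 6)(3 5)
  after r': (1 2 5 4 3 6)
  after g': (1 4 5 6 2 3)
  after r': (1 5 3)(2 4 6)

g' r' g' r'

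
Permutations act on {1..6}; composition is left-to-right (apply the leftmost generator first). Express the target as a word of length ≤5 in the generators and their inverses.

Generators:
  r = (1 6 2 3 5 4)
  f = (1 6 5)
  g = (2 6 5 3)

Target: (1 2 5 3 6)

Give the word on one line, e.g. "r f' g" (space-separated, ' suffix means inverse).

  after r: (1 6 2 3 5 4)
  after g: (1 5 4)
  after r': (1 3 2 6)
  after g: (1 2 5 3 6)

r g r' g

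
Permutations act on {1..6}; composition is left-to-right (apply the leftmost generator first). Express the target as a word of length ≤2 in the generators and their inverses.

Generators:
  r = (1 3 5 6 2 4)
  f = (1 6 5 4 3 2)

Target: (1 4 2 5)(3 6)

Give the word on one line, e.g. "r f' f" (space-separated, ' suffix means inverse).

r f'

  after r: (1 3 5 6 2 4)
  after f': (1 4 2 5)(3 6)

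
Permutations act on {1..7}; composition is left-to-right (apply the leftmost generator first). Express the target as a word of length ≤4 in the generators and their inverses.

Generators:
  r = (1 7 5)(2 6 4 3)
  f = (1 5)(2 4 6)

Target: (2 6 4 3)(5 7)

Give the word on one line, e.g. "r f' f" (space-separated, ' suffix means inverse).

  after f': (1 5)(2 6 4)
  after f': (2 4 6)
  after f': (1 5)
  after r: (2 6 4 3)(5 7)

f' f' f' r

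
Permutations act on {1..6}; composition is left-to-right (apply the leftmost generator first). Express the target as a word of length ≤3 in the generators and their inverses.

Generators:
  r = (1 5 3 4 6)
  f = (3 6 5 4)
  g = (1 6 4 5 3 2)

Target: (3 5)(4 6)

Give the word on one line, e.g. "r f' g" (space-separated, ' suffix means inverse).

  after f: (3 6 5 4)
  after f: (3 5)(4 6)

f f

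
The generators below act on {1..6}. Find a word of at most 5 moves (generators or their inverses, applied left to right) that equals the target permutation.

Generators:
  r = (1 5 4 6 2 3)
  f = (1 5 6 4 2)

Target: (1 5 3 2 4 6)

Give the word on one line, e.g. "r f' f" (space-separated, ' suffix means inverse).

f' f' r f'

  after f': (1 2 4 6 5)
  after f': (1 4 5 2 6)
  after r: (1 6 5 3)
  after f': (1 5 3 2 4 6)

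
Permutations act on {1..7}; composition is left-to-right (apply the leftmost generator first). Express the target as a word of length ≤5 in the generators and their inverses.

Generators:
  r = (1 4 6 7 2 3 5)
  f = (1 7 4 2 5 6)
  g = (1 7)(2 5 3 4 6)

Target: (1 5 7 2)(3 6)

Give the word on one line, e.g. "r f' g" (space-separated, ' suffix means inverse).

  after g: (1 7)(2 5 3 4 6)
  after f': (3 7 6 4 5)
  after g': (1 7 4 2 6 3)
  after g': (2 4 6 5)(3 7)
  after r': (1 5 7 2)(3 6)

g f' g' g' r'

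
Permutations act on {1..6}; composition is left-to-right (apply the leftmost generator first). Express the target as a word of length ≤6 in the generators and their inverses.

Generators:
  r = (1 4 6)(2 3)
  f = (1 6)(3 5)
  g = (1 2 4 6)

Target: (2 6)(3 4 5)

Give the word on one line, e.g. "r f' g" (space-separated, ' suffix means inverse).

  after g': (1 6 4 2)
  after r': (1 4 3 2 6)
  after g: (1 6 2)(3 4)
  after f: (2 6)(3 4 5)

g' r' g f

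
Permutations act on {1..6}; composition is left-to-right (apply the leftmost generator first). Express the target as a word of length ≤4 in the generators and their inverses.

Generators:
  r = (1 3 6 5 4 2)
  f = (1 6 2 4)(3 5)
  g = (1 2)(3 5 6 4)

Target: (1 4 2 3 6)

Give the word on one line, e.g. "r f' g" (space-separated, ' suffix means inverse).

f g

  after f: (1 6 2 4)(3 5)
  after g: (1 4 2 3 6)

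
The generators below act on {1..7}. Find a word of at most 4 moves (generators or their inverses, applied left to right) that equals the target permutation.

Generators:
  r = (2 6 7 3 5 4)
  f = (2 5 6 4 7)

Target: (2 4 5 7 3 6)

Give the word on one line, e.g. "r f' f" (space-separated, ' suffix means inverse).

r f

  after r: (2 6 7 3 5 4)
  after f: (2 4 5 7 3 6)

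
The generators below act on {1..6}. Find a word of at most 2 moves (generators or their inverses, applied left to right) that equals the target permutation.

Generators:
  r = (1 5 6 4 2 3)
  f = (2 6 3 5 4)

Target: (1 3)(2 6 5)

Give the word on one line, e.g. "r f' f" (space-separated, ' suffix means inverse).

  after r: (1 5 6 4 2 3)
  after f': (1 3)(2 6 5)

r f'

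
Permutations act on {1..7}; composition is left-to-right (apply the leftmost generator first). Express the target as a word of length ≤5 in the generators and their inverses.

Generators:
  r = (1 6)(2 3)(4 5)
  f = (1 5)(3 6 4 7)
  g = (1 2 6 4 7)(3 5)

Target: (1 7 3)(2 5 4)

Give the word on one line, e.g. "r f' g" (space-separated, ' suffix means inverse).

  after f': (1 5)(3 7 4 6)
  after r': (1 4)(2 3 7 5 6)
  after g: (1 7 3)(2 5 4)

f' r' g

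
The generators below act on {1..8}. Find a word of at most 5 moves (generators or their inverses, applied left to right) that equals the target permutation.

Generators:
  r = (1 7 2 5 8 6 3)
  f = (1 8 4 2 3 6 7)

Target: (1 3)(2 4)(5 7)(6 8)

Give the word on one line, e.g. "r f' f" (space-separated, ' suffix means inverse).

  after f': (1 7 6 3 2 4 8)
  after r': (2 4 5)(3 7 8)
  after r': (1 3)(2 4)(5 7)(6 8)

f' r' r'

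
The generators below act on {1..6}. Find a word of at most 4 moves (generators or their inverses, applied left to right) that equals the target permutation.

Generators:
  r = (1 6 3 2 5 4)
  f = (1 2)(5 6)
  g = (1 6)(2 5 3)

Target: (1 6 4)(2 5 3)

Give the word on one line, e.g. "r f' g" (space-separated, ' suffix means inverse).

r' r' f

  after r': (1 4 5 2 3 6)
  after r': (1 5 3)(2 6 4)
  after f: (1 6 4)(2 5 3)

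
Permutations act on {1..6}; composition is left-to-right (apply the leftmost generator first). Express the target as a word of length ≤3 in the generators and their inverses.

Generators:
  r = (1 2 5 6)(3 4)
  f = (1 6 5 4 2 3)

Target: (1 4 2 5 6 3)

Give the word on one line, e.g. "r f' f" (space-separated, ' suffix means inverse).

r' r' f

  after r': (1 6 5 2)(3 4)
  after r': (1 5)(2 6)
  after f: (1 4 2 5 6 3)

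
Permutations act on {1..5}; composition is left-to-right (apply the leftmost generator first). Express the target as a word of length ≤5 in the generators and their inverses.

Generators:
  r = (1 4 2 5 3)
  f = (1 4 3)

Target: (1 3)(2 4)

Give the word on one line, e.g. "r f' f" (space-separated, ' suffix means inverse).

f' r' f f r

  after f': (1 3 4)
  after r': (1 5 2 4 3)
  after f: (1 5 2 3 4)
  after f: (1 5 2)
  after r: (1 3)(2 4)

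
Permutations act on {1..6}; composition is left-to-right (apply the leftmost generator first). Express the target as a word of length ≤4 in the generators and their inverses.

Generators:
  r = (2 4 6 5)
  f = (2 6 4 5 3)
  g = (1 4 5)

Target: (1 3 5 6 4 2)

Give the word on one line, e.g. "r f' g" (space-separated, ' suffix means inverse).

  after r': (2 5 6 4)
  after f': (2 4 3 5)
  after g': (1 5 2)(3 4)
  after f: (1 3 5 6 4 2)

r' f' g' f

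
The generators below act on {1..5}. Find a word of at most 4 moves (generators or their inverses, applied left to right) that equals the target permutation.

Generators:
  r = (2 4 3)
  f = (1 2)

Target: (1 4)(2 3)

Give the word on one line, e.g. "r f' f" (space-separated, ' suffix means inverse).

  after r: (2 4 3)
  after f: (1 2 4 3)
  after r: (1 4 2 3)
  after f': (1 4)(2 3)

r f r f'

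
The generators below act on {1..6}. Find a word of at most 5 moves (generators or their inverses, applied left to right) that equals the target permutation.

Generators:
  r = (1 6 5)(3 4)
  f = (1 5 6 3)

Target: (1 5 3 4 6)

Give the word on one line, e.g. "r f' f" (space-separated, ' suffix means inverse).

  after r': (1 5 6)(3 4)
  after f: (1 6 5 3 4)
  after r': (4 5)
  after r': (1 5 3 4 6)

r' f r' r'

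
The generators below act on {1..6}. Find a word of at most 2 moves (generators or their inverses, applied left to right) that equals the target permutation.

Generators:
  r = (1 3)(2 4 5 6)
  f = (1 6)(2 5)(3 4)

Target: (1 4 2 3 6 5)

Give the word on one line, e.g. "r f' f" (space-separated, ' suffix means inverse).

r f'

  after r: (1 3)(2 4 5 6)
  after f': (1 4 2 3 6 5)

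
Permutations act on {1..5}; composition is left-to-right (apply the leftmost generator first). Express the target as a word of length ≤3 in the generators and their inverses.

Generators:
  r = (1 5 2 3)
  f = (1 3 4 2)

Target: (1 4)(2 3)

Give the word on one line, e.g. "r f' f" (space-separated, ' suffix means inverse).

f f

  after f: (1 3 4 2)
  after f: (1 4)(2 3)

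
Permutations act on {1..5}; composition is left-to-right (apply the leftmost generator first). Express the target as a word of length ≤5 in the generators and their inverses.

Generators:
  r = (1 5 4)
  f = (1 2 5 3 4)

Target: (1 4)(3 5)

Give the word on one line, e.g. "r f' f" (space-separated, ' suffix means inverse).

f' r r f f

  after f': (1 4 3 5 2)
  after r: (2 5)(3 4)
  after r: (1 5 2 4 3)
  after f: (1 3 2)
  after f: (1 4)(3 5)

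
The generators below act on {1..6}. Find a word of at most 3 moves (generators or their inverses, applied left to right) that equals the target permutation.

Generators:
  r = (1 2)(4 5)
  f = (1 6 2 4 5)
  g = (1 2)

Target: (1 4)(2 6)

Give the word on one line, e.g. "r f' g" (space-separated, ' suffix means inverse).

r f

  after r: (1 2)(4 5)
  after f: (1 4)(2 6)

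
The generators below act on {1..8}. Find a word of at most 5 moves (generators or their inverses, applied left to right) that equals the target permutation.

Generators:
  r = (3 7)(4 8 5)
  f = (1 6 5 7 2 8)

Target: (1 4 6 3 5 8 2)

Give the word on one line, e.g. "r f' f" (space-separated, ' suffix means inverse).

r f f r

  after r: (3 7)(4 8 5)
  after f: (1 6 5 4)(2 8 7 3)
  after f: (1 5 4 6 7 3 8 2)
  after r: (1 4 6 3 5 8 2)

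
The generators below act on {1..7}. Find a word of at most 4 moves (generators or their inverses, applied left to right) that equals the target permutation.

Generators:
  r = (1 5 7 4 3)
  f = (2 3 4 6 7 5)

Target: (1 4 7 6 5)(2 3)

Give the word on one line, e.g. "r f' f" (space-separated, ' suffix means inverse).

f' r' r'

  after f': (2 5 7 6 4 3)
  after r': (1 3 2)(6 7)
  after r': (1 4 7 6 5)(2 3)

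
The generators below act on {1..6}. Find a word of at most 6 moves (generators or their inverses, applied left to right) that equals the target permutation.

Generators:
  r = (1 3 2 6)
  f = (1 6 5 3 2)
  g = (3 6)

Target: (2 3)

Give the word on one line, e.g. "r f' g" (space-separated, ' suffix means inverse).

  after f: (1 6 5 3 2)
  after r: (2 3 6 5)
  after g': (2 6 5)
  after r': (1 6 5 3)
  after f': (2 3)

f r g' r' f'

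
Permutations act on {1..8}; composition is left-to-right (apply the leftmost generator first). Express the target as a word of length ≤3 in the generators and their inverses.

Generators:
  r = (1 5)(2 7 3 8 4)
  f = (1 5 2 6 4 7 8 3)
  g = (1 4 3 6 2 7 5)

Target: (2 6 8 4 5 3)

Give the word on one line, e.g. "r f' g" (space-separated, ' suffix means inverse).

  after g': (1 5 7 2 6 3 4)
  after r: (2 6 8 4 5 3)

g' r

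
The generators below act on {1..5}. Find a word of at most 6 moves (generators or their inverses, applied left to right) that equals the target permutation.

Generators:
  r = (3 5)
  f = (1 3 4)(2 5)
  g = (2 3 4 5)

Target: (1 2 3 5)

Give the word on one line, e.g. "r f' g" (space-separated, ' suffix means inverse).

f' f' g g f'

  after f': (1 4 3)(2 5)
  after f': (1 3 4)
  after g: (1 4)(2 3 5)
  after g: (1 5 3 2 4)
  after f': (1 2 3 5)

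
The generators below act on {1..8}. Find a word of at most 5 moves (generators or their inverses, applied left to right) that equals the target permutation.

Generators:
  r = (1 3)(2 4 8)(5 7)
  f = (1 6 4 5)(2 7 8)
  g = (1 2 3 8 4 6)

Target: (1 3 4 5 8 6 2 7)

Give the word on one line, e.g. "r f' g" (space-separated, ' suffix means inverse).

r' g r f' g'

  after r': (1 3)(2 8 4)(5 7)
  after g: (1 8 6)(2 4 3)(5 7)
  after r: (1 2 8 6 3 4)
  after f': (1 8)(2 7)(3 6)(4 5)
  after g': (1 3 4 5 8 6 2 7)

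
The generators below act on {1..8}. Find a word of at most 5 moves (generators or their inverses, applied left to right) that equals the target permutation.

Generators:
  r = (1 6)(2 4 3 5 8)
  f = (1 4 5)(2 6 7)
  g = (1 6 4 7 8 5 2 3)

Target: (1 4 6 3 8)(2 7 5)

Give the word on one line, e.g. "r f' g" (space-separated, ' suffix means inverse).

r g' f

  after r: (1 6)(2 4 3 5 8)
  after g': (2 6 3 8 5 7 4)
  after f: (1 4 6 3 8)(2 7 5)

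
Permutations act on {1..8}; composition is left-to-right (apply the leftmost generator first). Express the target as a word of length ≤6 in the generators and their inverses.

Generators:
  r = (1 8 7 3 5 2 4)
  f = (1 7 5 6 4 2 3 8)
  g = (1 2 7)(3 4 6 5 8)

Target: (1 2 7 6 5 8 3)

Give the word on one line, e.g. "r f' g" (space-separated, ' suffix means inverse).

f' g f r g'

  after f': (1 8 3 2 4 6 5 7)
  after g: (1 3 7 2 6 8 4 5)
  after f: (1 8 2 4 6)(3 5 7)
  after r: (1 7 5 3 2)(4 6 8)
  after g': (1 2 7 6 5 8 3)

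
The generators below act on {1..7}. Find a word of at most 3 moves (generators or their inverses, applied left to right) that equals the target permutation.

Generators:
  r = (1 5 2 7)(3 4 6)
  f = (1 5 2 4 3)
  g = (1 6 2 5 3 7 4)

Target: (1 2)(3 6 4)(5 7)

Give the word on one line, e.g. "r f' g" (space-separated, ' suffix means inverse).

  after r: (1 5 2 7)(3 4 6)
  after r: (1 2)(3 6 4)(5 7)

r r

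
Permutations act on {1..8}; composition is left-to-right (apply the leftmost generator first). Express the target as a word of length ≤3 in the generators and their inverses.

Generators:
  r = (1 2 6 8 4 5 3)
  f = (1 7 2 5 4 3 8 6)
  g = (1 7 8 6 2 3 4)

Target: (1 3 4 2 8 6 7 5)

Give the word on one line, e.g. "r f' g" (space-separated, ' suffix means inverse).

  after g: (1 7 8 6 2 3 4)
  after f': (2 4 6 7 3 5)
  after r': (1 3 4 2 8 6 7 5)

g f' r'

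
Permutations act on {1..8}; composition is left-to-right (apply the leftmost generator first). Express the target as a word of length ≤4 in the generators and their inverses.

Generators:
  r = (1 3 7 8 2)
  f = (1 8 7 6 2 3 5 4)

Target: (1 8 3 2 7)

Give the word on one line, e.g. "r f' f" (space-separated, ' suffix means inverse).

  after r: (1 3 7 8 2)
  after r: (1 7 2 3 8)
  after r: (1 8 3 2 7)

r r r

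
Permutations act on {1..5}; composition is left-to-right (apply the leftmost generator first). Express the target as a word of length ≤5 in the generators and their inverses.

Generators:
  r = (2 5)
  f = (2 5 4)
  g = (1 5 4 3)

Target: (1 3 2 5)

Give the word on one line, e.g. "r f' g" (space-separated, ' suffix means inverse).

  after r: (2 5)
  after f: (2 4)
  after g': (1 3 4 2 5)
  after r: (1 3 4 5)
  after f: (1 3 2 5)

r f g' r f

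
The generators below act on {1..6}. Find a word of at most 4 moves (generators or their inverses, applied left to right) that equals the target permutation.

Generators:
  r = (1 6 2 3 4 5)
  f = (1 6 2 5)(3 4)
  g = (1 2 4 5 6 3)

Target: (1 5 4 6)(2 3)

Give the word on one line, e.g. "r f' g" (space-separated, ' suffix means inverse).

r f' r'

  after r: (1 6 2 3 4 5)
  after f': (2 4)
  after r': (1 5 4 6)(2 3)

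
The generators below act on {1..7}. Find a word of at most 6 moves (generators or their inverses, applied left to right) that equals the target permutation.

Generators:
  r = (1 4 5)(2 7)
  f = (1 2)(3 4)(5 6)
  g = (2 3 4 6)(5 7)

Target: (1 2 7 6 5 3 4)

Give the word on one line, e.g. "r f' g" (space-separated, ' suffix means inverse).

  after g': (2 6 4 3)(5 7)
  after r': (1 5 2 6)(3 7 4)
  after g: (1 7 6)(3 5)
  after r': (1 2 7 6 5 3 4)

g' r' g r'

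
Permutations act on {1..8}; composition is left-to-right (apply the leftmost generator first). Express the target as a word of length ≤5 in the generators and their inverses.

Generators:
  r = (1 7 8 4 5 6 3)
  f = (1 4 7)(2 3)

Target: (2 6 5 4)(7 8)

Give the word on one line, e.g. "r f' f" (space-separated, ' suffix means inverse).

  after f': (1 7 4)(2 3)
  after r': (2 6 5 4 3)(7 8)
  after f': (1 7 8 4 2 6 5)
  after f': (1 4 3 2 6 5 7 8)
  after f': (2 6 5 4)(7 8)

f' r' f' f' f'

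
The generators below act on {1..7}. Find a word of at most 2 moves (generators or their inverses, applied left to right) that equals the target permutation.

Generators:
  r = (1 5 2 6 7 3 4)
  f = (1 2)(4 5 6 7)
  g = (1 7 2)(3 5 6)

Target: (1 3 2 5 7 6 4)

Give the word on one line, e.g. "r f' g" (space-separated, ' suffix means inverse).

  after g: (1 7 2)(3 5 6)
  after r: (1 3 2 5 7 6 4)

g r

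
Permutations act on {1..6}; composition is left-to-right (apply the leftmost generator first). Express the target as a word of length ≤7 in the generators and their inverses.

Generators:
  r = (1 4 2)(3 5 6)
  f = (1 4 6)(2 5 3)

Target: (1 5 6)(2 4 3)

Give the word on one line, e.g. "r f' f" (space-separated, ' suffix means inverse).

  after r': (1 2 4)(3 6 5)
  after f: (1 5 2 6 3)
  after f: (1 3 4 6 2)
  after r': (1 6 4 5 3)
  after r': (1 5 6)(2 4 3)

r' f f r' r'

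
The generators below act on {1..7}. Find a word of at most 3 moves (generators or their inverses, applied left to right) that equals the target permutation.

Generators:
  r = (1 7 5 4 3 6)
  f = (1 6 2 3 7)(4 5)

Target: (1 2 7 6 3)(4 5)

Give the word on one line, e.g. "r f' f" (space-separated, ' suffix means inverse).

  after f': (1 7 3 2 6)(4 5)
  after f': (1 3 6 7 2)
  after f': (1 2 7 6 3)(4 5)

f' f' f'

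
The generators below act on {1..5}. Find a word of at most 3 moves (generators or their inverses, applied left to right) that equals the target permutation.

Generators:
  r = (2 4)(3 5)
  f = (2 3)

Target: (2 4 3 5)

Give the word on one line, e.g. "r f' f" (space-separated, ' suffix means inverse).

r f'

  after r: (2 4)(3 5)
  after f': (2 4 3 5)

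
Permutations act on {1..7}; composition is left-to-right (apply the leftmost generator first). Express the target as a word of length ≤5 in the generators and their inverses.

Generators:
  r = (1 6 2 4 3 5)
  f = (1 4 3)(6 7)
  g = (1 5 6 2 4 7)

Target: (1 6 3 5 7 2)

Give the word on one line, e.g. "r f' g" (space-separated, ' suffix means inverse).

r' f' g

  after r': (1 5 3 4 2 6)
  after f': (1 5 4 2 7 6 3)
  after g: (1 6 3 5 7 2)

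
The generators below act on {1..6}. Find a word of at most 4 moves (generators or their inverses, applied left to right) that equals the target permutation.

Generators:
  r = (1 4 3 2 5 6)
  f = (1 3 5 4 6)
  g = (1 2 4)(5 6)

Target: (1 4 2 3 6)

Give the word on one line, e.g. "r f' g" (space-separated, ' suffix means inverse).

f' f' g r

  after f': (1 6 4 5 3)
  after f': (1 4 3 6 5)
  after g: (2 4 3 5)
  after r: (1 4 2 3 6)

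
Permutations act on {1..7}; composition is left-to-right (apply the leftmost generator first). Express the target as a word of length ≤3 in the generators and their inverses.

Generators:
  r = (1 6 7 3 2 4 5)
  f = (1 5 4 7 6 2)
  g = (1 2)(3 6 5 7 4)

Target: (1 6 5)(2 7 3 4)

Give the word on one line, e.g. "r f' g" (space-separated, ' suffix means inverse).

  after f: (1 5 4 7 6 2)
  after r: (2 6 4 3)
  after r: (1 6 5)(2 7 3 4)

f r r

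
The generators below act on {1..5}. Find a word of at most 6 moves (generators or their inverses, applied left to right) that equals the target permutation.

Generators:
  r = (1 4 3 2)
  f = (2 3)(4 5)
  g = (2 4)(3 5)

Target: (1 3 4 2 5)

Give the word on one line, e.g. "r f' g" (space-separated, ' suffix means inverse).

r' f' g' r g'

  after r': (1 2 3 4)
  after f': (1 3 5 4)
  after g': (1 5 2 4)
  after r: (1 5)(2 3)
  after g': (1 3 4 2 5)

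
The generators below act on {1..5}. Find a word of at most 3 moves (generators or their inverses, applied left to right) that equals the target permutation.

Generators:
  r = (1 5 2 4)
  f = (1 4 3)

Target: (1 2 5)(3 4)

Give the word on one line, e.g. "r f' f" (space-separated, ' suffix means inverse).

  after f': (1 3 4)
  after f': (1 4 3)
  after r': (1 2 5)(3 4)

f' f' r'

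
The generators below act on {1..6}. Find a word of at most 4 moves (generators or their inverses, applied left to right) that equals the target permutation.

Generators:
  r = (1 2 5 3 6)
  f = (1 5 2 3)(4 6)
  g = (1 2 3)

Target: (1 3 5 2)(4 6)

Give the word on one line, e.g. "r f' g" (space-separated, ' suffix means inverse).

  after g': (1 3 2)
  after g': (1 2 3)
  after f: (1 3 5 2)(4 6)

g' g' f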